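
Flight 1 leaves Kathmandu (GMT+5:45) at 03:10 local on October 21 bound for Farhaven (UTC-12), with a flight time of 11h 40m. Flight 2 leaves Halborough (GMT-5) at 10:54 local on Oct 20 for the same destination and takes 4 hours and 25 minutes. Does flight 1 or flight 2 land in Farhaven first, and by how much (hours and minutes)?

Flight 1 in UTC: 03:10 − 5:45 = 21:25 on Oct 20.
+11 hours and 40 minutes → arrive 09:05 UTC on Oct 21.
Flight 2 in UTC: 10:54 + 5:00 = 15:54 on Oct 20.
+4 hours and 25 minutes → arrive 20:19 UTC on Oct 20.
Flight 2 lands earlier by 12 hours 46 minutes.

the second, by 12 hours 46 minutes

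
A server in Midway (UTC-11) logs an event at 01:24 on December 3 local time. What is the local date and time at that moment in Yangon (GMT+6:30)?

Yangon is 17:30 ahead of Midway.
Shift by the zone difference: 01:24 + 17:30 = 18:54 on Dec 3 in Yangon.

18:54 on December 3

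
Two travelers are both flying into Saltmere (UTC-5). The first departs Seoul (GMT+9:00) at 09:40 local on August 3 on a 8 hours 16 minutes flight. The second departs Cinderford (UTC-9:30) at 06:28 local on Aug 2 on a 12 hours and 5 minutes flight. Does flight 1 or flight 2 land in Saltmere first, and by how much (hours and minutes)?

the second, by 4 hours 53 minutes

Flight 1 in UTC: 09:40 − 9:00 = 00:40 on Aug 3.
+8 hours 16 minutes → arrive 08:56 UTC on Aug 3.
Flight 2 in UTC: 06:28 + 9:30 = 15:58 on Aug 2.
+12 hours 5 minutes → arrive 04:03 UTC on Aug 3.
Flight 2 lands earlier by 4 hours 53 minutes.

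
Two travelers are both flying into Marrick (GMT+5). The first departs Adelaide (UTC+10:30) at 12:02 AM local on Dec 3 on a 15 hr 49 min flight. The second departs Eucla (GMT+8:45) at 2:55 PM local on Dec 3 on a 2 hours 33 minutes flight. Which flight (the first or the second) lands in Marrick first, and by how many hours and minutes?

Flight 1 in UTC: 12:02 AM − 10:30 = 1:32 PM on Dec 2.
+15 hours 49 minutes → arrive 5:21 AM UTC on Dec 3.
Flight 2 in UTC: 2:55 PM − 8:45 = 6:10 AM on Dec 3.
+2 hours and 33 minutes → arrive 8:43 AM UTC on Dec 3.
Flight 1 lands earlier by 3 hours 22 minutes.

the first, by 3 hours 22 minutes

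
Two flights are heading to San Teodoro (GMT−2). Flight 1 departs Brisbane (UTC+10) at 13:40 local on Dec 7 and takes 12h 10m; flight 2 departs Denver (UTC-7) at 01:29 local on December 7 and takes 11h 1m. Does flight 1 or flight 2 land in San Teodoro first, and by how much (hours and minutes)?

Flight 1 in UTC: 13:40 − 10:00 = 03:40 on Dec 7.
+12 hours 10 minutes → arrive 15:50 UTC on Dec 7.
Flight 2 in UTC: 01:29 + 7:00 = 08:29 on Dec 7.
+11 hours and 1 minute → arrive 19:30 UTC on Dec 7.
Flight 1 lands earlier by 3 hours 40 minutes.

the first, by 3 hours 40 minutes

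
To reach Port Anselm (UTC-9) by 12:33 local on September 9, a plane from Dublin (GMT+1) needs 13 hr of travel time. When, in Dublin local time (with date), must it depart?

09:33 on Sep 9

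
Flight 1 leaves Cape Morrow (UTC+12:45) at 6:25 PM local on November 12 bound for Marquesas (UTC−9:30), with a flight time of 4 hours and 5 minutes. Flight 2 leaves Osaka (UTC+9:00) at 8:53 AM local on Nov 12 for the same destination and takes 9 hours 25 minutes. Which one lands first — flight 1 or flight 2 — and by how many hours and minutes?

Flight 1 in UTC: 6:25 PM − 12:45 = 5:40 AM on Nov 12.
+4 hours and 5 minutes → arrive 9:45 AM UTC on Nov 12.
Flight 2 in UTC: 8:53 AM − 9:00 = 11:53 PM on Nov 11.
+9 hours 25 minutes → arrive 9:18 AM UTC on Nov 12.
Flight 2 lands earlier by 27 minutes.

the second, by 27 minutes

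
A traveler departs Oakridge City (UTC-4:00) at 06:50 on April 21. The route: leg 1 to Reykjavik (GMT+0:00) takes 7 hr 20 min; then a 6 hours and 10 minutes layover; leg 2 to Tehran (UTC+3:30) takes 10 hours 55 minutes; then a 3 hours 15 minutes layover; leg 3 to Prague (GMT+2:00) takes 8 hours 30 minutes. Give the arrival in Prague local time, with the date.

Convert departure to UTC: 06:50 + 4:00 = 10:50 UTC on Apr 21.
Add 7 hours 20 minutes leg 1 → 18:10 UTC.
Add 6 hours 10 minutes layover in Reykjavik → 00:20 UTC (Apr 22).
Add 10 hours 55 minutes leg 2 → 11:15 UTC.
Add 3 hours and 15 minutes layover in Tehran → 14:30 UTC.
Add 8 hours 30 minutes leg 3 → 23:00 UTC.
Prague is UTC+2:00, so local arrival = 23:00 + 2:00 = 01:00 on Apr 23.

01:00 on April 23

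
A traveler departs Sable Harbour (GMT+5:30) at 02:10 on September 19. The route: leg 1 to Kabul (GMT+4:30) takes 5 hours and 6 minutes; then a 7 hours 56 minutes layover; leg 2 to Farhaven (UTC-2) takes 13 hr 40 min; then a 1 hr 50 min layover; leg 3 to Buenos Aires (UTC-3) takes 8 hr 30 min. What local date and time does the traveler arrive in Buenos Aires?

Convert departure to UTC: 02:10 − 5:30 = 20:40 UTC on Sep 18.
Add 5 hours and 6 minutes leg 1 → 01:46 UTC (Sep 19).
Add 7 hours 56 minutes layover in Kabul → 09:42 UTC.
Add 13 hours and 40 minutes leg 2 → 23:22 UTC.
Add 1 hour 50 minutes layover in Farhaven → 01:12 UTC (Sep 20).
Add 8 hours 30 minutes leg 3 → 09:42 UTC.
Buenos Aires is UTC−3:00, so local arrival = 09:42 − 3:00 = 06:42 on Sep 20.

06:42 on Sep 20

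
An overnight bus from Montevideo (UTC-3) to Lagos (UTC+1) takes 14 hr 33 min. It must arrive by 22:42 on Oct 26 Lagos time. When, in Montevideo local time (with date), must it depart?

Target arrival in UTC: 22:42 − 1:00 = 21:42 on Oct 26.
Subtract 14 hours 33 minutes → departure 07:09 UTC on Oct 26.
Montevideo is UTC−3:00: 07:09 − 3:00 = 04:09 on Oct 26.

04:09 on October 26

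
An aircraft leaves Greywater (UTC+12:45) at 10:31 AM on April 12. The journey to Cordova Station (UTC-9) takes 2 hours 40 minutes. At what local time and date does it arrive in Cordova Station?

3:26 PM on April 11

Cordova Station is 21:45 behind Greywater.
After 2 hours 40 minutes it is 1:11 PM in Greywater.
Shift by the zone difference: 1:11 PM − 21:45 = 3:26 PM on Apr 11 in Cordova Station.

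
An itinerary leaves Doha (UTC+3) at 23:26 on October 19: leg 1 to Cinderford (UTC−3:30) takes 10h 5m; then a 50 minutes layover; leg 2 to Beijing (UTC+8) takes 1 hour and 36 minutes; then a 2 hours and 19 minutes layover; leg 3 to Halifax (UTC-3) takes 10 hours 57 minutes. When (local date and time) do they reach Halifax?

19:13 on October 20

Convert departure to UTC: 23:26 − 3:00 = 20:26 UTC on Oct 19.
Add 10 hours and 5 minutes leg 1 → 06:31 UTC (Oct 20).
Add 50 minutes layover in Cinderford → 07:21 UTC.
Add 1 hour 36 minutes leg 2 → 08:57 UTC.
Add 2 hours and 19 minutes layover in Beijing → 11:16 UTC.
Add 10 hours and 57 minutes leg 3 → 22:13 UTC.
Halifax is UTC−3:00, so local arrival = 22:13 − 3:00 = 19:13 on Oct 20.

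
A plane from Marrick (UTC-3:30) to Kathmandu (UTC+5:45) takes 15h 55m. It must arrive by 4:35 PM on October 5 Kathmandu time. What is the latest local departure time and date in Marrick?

Target arrival in UTC: 4:35 PM − 5:45 = 10:50 AM on Oct 5.
Subtract 15 hours and 55 minutes → departure 6:55 PM UTC on Oct 4.
Marrick is UTC−3:30: 6:55 PM − 3:30 = 3:25 PM on Oct 4.

3:25 PM on Oct 4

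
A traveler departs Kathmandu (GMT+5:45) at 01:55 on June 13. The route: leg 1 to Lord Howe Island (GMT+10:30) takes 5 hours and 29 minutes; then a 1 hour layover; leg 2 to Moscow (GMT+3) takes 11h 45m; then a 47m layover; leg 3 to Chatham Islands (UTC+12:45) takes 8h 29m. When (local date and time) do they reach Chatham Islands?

Convert departure to UTC: 01:55 − 5:45 = 20:10 UTC on Jun 12.
Add 5 hours and 29 minutes leg 1 → 01:39 UTC (Jun 13).
Add 1 hour layover in Lord Howe Island → 02:39 UTC.
Add 11 hours and 45 minutes leg 2 → 14:24 UTC.
Add 47 minutes layover in Moscow → 15:11 UTC.
Add 8 hours and 29 minutes leg 3 → 23:40 UTC.
Chatham Islands is UTC+12:45, so local arrival = 23:40 + 12:45 = 12:25 on Jun 14.

12:25 on Jun 14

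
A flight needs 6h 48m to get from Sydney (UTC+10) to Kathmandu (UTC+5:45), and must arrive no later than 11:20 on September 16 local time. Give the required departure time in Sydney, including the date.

Target arrival in UTC: 11:20 − 5:45 = 05:35 on Sep 16.
Subtract 6 hours 48 minutes → departure 22:47 UTC on Sep 15.
Sydney is UTC+10:00: 22:47 + 10:00 = 08:47 on Sep 16.

08:47 on Sep 16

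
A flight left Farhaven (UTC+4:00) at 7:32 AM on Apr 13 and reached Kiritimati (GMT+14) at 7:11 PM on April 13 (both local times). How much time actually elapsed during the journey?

Departure in UTC: 7:32 AM − 4:00 = 3:32 AM on Apr 13.
Arrival in UTC: 7:11 PM − 14:00 = 5:11 AM on Apr 13.
Elapsed = 5:11 AM − 3:32 AM = 1 hour 39 minutes.

1 hour 39 minutes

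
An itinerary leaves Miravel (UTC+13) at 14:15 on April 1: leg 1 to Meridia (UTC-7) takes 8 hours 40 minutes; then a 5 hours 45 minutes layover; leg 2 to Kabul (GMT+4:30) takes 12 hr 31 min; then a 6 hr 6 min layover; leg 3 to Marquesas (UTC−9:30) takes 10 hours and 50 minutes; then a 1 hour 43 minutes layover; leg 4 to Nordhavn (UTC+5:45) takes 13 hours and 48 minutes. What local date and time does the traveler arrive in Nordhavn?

18:23 on April 3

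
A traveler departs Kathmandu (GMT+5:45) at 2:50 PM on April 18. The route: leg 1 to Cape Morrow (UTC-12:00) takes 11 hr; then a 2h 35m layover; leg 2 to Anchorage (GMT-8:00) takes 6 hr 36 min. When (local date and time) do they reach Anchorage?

9:16 PM on April 18

Convert departure to UTC: 2:50 PM − 5:45 = 9:05 AM UTC on Apr 18.
Add 11 hours leg 1 → 8:05 PM UTC.
Add 2 hours and 35 minutes layover in Cape Morrow → 10:40 PM UTC.
Add 6 hours 36 minutes leg 2 → 5:16 AM UTC (Apr 19).
Anchorage is UTC−8:00, so local arrival = 5:16 AM − 8:00 = 9:16 PM on Apr 18.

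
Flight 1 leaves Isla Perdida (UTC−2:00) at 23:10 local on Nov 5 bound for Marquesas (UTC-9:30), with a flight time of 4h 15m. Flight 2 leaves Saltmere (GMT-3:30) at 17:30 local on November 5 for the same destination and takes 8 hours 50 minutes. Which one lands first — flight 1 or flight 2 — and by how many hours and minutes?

Flight 1 in UTC: 23:10 + 2:00 = 01:10 on Nov 6.
+4 hours and 15 minutes → arrive 05:25 UTC on Nov 6.
Flight 2 in UTC: 17:30 + 3:30 = 21:00 on Nov 5.
+8 hours and 50 minutes → arrive 05:50 UTC on Nov 6.
Flight 1 lands earlier by 25 minutes.

the first, by 25 minutes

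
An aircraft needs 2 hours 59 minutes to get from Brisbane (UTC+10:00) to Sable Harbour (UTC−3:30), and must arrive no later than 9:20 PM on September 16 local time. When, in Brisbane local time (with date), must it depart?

Target arrival in UTC: 9:20 PM + 3:30 = 12:50 AM on Sep 17.
Subtract 2 hours and 59 minutes → departure 9:51 PM UTC on Sep 16.
Brisbane is UTC+10:00: 9:51 PM + 10:00 = 7:51 AM on Sep 17.

7:51 AM on September 17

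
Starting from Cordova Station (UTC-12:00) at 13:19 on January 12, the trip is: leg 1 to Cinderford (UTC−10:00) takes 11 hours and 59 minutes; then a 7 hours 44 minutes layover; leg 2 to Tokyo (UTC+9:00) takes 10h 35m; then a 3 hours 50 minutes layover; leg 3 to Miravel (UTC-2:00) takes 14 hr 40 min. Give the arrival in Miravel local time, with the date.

Convert departure to UTC: 13:19 + 12:00 = 01:19 UTC on Jan 13.
Add 11 hours 59 minutes leg 1 → 13:18 UTC.
Add 7 hours 44 minutes layover in Cinderford → 21:02 UTC.
Add 10 hours 35 minutes leg 2 → 07:37 UTC (Jan 14).
Add 3 hours 50 minutes layover in Tokyo → 11:27 UTC.
Add 14 hours and 40 minutes leg 3 → 02:07 UTC (Jan 15).
Miravel is UTC−2:00, so local arrival = 02:07 − 2:00 = 00:07 on Jan 15.

00:07 on January 15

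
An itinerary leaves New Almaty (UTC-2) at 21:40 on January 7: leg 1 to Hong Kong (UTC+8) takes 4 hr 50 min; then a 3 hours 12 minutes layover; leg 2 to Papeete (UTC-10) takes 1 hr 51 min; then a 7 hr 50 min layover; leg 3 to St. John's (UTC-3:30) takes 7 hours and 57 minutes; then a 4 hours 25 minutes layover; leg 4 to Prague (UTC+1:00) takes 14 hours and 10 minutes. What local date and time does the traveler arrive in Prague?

20:55 on Jan 9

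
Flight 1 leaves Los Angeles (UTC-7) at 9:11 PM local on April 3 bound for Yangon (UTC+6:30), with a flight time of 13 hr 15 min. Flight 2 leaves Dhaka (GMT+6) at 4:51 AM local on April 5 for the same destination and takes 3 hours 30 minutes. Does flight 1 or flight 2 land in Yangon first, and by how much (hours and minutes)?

Flight 1 in UTC: 9:11 PM + 7:00 = 4:11 AM on Apr 4.
+13 hours 15 minutes → arrive 5:26 PM UTC on Apr 4.
Flight 2 in UTC: 4:51 AM − 6:00 = 10:51 PM on Apr 4.
+3 hours and 30 minutes → arrive 2:21 AM UTC on Apr 5.
Flight 1 lands earlier by 8 hours 55 minutes.

the first, by 8 hours 55 minutes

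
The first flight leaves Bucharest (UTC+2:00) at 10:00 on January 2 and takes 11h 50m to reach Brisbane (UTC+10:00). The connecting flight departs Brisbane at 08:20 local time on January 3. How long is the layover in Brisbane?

2 hours 30 minutes

Convert departure to UTC: 10:00 − 2:00 = 08:00 UTC on Jan 2.
Add 11 hours 50 minutes flight time → 19:50 UTC.
Brisbane is UTC+10:00, so local arrival = 19:50 + 10:00 = 05:50 on Jan 3.
Layover = 08:20 − 05:50 = 2 hours 30 minutes.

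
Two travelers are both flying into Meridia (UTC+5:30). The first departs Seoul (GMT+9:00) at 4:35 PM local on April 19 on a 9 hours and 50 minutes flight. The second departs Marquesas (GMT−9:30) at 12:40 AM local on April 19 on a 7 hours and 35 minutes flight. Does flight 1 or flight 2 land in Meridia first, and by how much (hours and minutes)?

the first, by 20 minutes

Flight 1 in UTC: 4:35 PM − 9:00 = 7:35 AM on Apr 19.
+9 hours and 50 minutes → arrive 5:25 PM UTC on Apr 19.
Flight 2 in UTC: 12:40 AM + 9:30 = 10:10 AM on Apr 19.
+7 hours 35 minutes → arrive 5:45 PM UTC on Apr 19.
Flight 1 lands earlier by 20 minutes.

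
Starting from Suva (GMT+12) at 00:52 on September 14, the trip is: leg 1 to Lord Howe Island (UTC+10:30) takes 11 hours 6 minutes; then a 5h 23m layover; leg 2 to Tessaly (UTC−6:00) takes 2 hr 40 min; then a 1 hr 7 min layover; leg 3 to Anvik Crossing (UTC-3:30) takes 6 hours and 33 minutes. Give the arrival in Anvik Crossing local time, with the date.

12:11 on September 14

Convert departure to UTC: 00:52 − 12:00 = 12:52 UTC on Sep 13.
Add 11 hours and 6 minutes leg 1 → 23:58 UTC.
Add 5 hours and 23 minutes layover in Lord Howe Island → 05:21 UTC (Sep 14).
Add 2 hours and 40 minutes leg 2 → 08:01 UTC.
Add 1 hour and 7 minutes layover in Tessaly → 09:08 UTC.
Add 6 hours and 33 minutes leg 3 → 15:41 UTC.
Anvik Crossing is UTC−3:30, so local arrival = 15:41 − 3:30 = 12:11 on Sep 14.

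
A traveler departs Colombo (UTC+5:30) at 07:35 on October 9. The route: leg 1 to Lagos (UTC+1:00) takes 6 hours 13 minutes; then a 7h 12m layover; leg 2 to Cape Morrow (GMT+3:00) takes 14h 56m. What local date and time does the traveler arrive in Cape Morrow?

Convert departure to UTC: 07:35 − 5:30 = 02:05 UTC on Oct 9.
Add 6 hours and 13 minutes leg 1 → 08:18 UTC.
Add 7 hours 12 minutes layover in Lagos → 15:30 UTC.
Add 14 hours 56 minutes leg 2 → 06:26 UTC (Oct 10).
Cape Morrow is UTC+3:00, so local arrival = 06:26 + 3:00 = 09:26 on Oct 10.

09:26 on October 10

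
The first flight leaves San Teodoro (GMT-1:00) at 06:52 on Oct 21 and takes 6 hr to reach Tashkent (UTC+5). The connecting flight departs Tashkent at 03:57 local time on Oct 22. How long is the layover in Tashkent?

Convert departure to UTC: 06:52 + 1:00 = 07:52 UTC on Oct 21.
Add 6 hours flight time → 13:52 UTC.
Tashkent is UTC+5:00, so local arrival = 13:52 + 5:00 = 18:52 on Oct 21.
Layover = 03:57 − 18:52 (+1 day) = 9 hours 5 minutes.

9 hours 5 minutes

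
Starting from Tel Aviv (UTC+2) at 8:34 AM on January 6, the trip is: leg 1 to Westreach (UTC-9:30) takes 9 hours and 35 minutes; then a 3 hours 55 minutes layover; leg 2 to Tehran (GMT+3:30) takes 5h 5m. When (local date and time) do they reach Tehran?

4:39 AM on January 7

Convert departure to UTC: 8:34 AM − 2:00 = 6:34 AM UTC on Jan 6.
Add 9 hours 35 minutes leg 1 → 4:09 PM UTC.
Add 3 hours 55 minutes layover in Westreach → 8:04 PM UTC.
Add 5 hours and 5 minutes leg 2 → 1:09 AM UTC (Jan 7).
Tehran is UTC+3:30, so local arrival = 1:09 AM + 3:30 = 4:39 AM on Jan 7.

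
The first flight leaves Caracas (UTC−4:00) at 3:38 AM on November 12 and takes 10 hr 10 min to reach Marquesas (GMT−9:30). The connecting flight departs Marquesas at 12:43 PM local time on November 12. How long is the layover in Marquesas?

4 hours 25 minutes

Convert departure to UTC: 3:38 AM + 4:00 = 7:38 AM UTC on Nov 12.
Add 10 hours 10 minutes flight time → 5:48 PM UTC.
Marquesas is UTC−9:30, so local arrival = 5:48 PM − 9:30 = 8:18 AM on Nov 12.
Layover = 12:43 PM − 8:18 AM = 4 hours 25 minutes.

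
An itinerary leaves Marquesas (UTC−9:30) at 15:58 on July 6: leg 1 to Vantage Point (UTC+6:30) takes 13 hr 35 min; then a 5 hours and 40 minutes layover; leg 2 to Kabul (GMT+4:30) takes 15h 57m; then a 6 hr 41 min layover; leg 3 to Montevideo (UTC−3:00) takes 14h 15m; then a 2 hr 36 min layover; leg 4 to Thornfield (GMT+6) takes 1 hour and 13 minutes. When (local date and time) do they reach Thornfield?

Convert departure to UTC: 15:58 + 9:30 = 01:28 UTC on Jul 7.
Add 13 hours and 35 minutes leg 1 → 15:03 UTC.
Add 5 hours and 40 minutes layover in Vantage Point → 20:43 UTC.
Add 15 hours and 57 minutes leg 2 → 12:40 UTC (Jul 8).
Add 6 hours and 41 minutes layover in Kabul → 19:21 UTC.
Add 14 hours 15 minutes leg 3 → 09:36 UTC (Jul 9).
Add 2 hours 36 minutes layover in Montevideo → 12:12 UTC.
Add 1 hour and 13 minutes leg 4 → 13:25 UTC.
Thornfield is UTC+6:00, so local arrival = 13:25 + 6:00 = 19:25 on Jul 9.

19:25 on Jul 9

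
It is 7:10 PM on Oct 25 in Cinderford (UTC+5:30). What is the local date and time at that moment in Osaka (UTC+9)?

In UTC: 7:10 PM − 5:30 = 1:40 PM on Oct 25.
Osaka is UTC+9:00: 1:40 PM + 9:00 = 10:40 PM on Oct 25.

10:40 PM on October 25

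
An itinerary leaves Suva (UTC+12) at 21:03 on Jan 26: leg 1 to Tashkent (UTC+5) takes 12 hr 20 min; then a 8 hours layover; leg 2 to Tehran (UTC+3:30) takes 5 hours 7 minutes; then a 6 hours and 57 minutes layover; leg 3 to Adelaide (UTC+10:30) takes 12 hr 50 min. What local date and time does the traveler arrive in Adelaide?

16:47 on Jan 28

Convert departure to UTC: 21:03 − 12:00 = 09:03 UTC on Jan 26.
Add 12 hours 20 minutes leg 1 → 21:23 UTC.
Add 8 hours layover in Tashkent → 05:23 UTC (Jan 27).
Add 5 hours and 7 minutes leg 2 → 10:30 UTC.
Add 6 hours 57 minutes layover in Tehran → 17:27 UTC.
Add 12 hours and 50 minutes leg 3 → 06:17 UTC (Jan 28).
Adelaide is UTC+10:30, so local arrival = 06:17 + 10:30 = 16:47 on Jan 28.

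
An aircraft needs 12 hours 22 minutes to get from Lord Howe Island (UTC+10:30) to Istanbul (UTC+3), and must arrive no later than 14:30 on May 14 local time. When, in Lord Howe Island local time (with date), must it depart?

09:38 on May 14

Target arrival in UTC: 14:30 − 3:00 = 11:30 on May 14.
Subtract 12 hours and 22 minutes → departure 23:08 UTC on May 13.
Lord Howe Island is UTC+10:30: 23:08 + 10:30 = 09:38 on May 14.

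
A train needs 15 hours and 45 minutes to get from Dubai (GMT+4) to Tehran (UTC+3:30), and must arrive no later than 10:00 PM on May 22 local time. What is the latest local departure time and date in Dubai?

6:45 AM on May 22

Target arrival in UTC: 10:00 PM − 3:30 = 6:30 PM on May 22.
Subtract 15 hours 45 minutes → departure 2:45 AM UTC on May 22.
Dubai is UTC+4:00: 2:45 AM + 4:00 = 6:45 AM on May 22.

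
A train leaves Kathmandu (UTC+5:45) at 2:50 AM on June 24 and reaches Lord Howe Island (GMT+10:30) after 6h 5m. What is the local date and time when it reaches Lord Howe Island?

1:40 PM on Jun 24

Convert departure to UTC: 2:50 AM − 5:45 = 9:05 PM UTC on Jun 23.
Add 6 hours and 5 minutes travel time → 3:10 AM UTC (Jun 24).
Lord Howe Island is UTC+10:30, so local arrival = 3:10 AM + 10:30 = 1:40 PM on Jun 24.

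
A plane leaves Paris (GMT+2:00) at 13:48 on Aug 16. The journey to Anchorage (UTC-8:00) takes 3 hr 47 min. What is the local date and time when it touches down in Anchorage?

07:35 on August 16

Convert departure to UTC: 13:48 − 2:00 = 11:48 UTC on Aug 16.
Add 3 hours 47 minutes travel time → 15:35 UTC.
Anchorage is UTC−8:00, so local arrival = 15:35 − 8:00 = 07:35 on Aug 16.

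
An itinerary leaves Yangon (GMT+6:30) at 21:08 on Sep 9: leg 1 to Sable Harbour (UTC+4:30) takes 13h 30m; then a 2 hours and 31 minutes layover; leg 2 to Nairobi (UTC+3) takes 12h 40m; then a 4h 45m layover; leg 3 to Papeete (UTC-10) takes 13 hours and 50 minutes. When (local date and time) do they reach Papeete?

Convert departure to UTC: 21:08 − 6:30 = 14:38 UTC on Sep 9.
Add 13 hours and 30 minutes leg 1 → 04:08 UTC (Sep 10).
Add 2 hours and 31 minutes layover in Sable Harbour → 06:39 UTC.
Add 12 hours and 40 minutes leg 2 → 19:19 UTC.
Add 4 hours and 45 minutes layover in Nairobi → 00:04 UTC (Sep 11).
Add 13 hours 50 minutes leg 3 → 13:54 UTC.
Papeete is UTC−10:00, so local arrival = 13:54 − 10:00 = 03:54 on Sep 11.

03:54 on Sep 11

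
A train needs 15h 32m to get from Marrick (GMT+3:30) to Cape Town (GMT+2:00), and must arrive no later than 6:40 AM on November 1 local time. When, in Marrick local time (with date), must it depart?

4:38 PM on October 31

Target arrival in UTC: 6:40 AM − 2:00 = 4:40 AM on Nov 1.
Subtract 15 hours 32 minutes → departure 1:08 PM UTC on Oct 31.
Marrick is UTC+3:30: 1:08 PM + 3:30 = 4:38 PM on Oct 31.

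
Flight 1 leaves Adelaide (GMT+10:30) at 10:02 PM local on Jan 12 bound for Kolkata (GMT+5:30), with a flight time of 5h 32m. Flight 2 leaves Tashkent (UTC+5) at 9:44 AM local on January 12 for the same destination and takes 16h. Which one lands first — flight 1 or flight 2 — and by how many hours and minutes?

the first, by 3 hours 40 minutes

Flight 1 in UTC: 10:02 PM − 10:30 = 11:32 AM on Jan 12.
+5 hours and 32 minutes → arrive 5:04 PM UTC on Jan 12.
Flight 2 in UTC: 9:44 AM − 5:00 = 4:44 AM on Jan 12.
+16 hours → arrive 8:44 PM UTC on Jan 12.
Flight 1 lands earlier by 3 hours 40 minutes.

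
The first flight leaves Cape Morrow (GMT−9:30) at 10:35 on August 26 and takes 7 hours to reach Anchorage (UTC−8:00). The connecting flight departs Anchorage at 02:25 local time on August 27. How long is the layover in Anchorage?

7 hours 20 minutes

Convert departure to UTC: 10:35 + 9:30 = 20:05 UTC on Aug 26.
Add 7 hours flight time → 03:05 UTC (Aug 27).
Anchorage is UTC−8:00, so local arrival = 03:05 − 8:00 = 19:05 on Aug 26.
Layover = 02:25 − 19:05 (+1 day) = 7 hours 20 minutes.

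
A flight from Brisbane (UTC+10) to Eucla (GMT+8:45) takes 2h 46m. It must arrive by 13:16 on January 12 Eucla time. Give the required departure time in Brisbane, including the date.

11:45 on Jan 12

Target arrival in UTC: 13:16 − 8:45 = 04:31 on Jan 12.
Subtract 2 hours and 46 minutes → departure 01:45 UTC on Jan 12.
Brisbane is UTC+10:00: 01:45 + 10:00 = 11:45 on Jan 12.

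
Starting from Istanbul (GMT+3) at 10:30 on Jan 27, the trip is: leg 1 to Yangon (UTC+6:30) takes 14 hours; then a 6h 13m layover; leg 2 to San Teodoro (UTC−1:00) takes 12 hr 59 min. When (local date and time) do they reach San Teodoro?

Convert departure to UTC: 10:30 − 3:00 = 07:30 UTC on Jan 27.
Add 14 hours leg 1 → 21:30 UTC.
Add 6 hours 13 minutes layover in Yangon → 03:43 UTC (Jan 28).
Add 12 hours and 59 minutes leg 2 → 16:42 UTC.
San Teodoro is UTC−1:00, so local arrival = 16:42 − 1:00 = 15:42 on Jan 28.

15:42 on January 28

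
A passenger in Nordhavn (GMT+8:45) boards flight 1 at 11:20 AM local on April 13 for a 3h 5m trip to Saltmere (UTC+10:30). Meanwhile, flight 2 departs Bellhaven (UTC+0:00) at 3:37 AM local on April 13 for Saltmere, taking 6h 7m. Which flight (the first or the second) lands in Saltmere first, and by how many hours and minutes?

the first, by 4 hours 4 minutes

Flight 1 in UTC: 11:20 AM − 8:45 = 2:35 AM on Apr 13.
+3 hours and 5 minutes → arrive 5:40 AM UTC on Apr 13.
Flight 2 departs at 3:37 AM UTC (Apr 13).
+6 hours 7 minutes → arrive 9:44 AM UTC on Apr 13.
Flight 1 lands earlier by 4 hours 4 minutes.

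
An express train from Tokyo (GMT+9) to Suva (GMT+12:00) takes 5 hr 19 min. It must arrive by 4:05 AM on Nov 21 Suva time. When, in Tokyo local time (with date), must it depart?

Target arrival in UTC: 4:05 AM − 12:00 = 4:05 PM on Nov 20.
Subtract 5 hours 19 minutes → departure 10:46 AM UTC on Nov 20.
Tokyo is UTC+9:00: 10:46 AM + 9:00 = 7:46 PM on Nov 20.

7:46 PM on Nov 20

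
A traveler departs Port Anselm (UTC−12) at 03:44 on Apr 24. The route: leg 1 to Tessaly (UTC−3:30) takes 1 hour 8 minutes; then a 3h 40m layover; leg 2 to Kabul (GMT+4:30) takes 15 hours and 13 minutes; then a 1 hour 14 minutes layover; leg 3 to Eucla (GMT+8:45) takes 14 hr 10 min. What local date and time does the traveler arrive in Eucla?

Convert departure to UTC: 03:44 + 12:00 = 15:44 UTC on Apr 24.
Add 1 hour and 8 minutes leg 1 → 16:52 UTC.
Add 3 hours 40 minutes layover in Tessaly → 20:32 UTC.
Add 15 hours 13 minutes leg 2 → 11:45 UTC (Apr 25).
Add 1 hour 14 minutes layover in Kabul → 12:59 UTC.
Add 14 hours 10 minutes leg 3 → 03:09 UTC (Apr 26).
Eucla is UTC+8:45, so local arrival = 03:09 + 8:45 = 11:54 on Apr 26.

11:54 on April 26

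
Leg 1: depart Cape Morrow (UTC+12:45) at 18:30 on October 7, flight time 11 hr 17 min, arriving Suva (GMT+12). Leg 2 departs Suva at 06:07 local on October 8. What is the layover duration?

Convert departure to UTC: 18:30 − 12:45 = 05:45 UTC on Oct 7.
Add 11 hours and 17 minutes flight time → 17:02 UTC.
Suva is UTC+12:00, so local arrival = 17:02 + 12:00 = 05:02 on Oct 8.
Layover = 06:07 − 05:02 = 1 hour 5 minutes.

1 hour 5 minutes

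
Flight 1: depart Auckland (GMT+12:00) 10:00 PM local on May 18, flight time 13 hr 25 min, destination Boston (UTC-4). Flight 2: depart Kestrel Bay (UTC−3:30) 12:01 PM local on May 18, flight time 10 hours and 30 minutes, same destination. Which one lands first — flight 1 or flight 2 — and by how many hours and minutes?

the first, by 2 hours 36 minutes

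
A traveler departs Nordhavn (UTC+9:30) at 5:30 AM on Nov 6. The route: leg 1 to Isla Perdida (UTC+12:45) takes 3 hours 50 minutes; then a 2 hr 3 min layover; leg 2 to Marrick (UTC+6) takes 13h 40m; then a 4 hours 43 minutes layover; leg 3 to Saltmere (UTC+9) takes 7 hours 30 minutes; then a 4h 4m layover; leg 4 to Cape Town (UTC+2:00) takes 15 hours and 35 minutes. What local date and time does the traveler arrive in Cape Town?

Convert departure to UTC: 5:30 AM − 9:30 = 8:00 PM UTC on Nov 5.
Add 3 hours 50 minutes leg 1 → 11:50 PM UTC.
Add 2 hours 3 minutes layover in Isla Perdida → 1:53 AM UTC (Nov 6).
Add 13 hours and 40 minutes leg 2 → 3:33 PM UTC.
Add 4 hours 43 minutes layover in Marrick → 8:16 PM UTC.
Add 7 hours and 30 minutes leg 3 → 3:46 AM UTC (Nov 7).
Add 4 hours and 4 minutes layover in Saltmere → 7:50 AM UTC.
Add 15 hours and 35 minutes leg 4 → 11:25 PM UTC.
Cape Town is UTC+2:00, so local arrival = 11:25 PM + 2:00 = 1:25 AM on Nov 8.

1:25 AM on November 8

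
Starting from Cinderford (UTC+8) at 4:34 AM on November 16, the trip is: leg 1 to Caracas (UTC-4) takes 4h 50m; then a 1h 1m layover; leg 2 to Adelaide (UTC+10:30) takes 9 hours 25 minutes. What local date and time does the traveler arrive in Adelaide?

10:20 PM on November 16

Convert departure to UTC: 4:34 AM − 8:00 = 8:34 PM UTC on Nov 15.
Add 4 hours 50 minutes leg 1 → 1:24 AM UTC (Nov 16).
Add 1 hour 1 minute layover in Caracas → 2:25 AM UTC.
Add 9 hours 25 minutes leg 2 → 11:50 AM UTC.
Adelaide is UTC+10:30, so local arrival = 11:50 AM + 10:30 = 10:20 PM on Nov 16.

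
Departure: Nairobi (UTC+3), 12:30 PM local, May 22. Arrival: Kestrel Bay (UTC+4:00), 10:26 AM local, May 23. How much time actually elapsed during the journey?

Departure in UTC: 12:30 PM − 3:00 = 9:30 AM on May 22.
Arrival in UTC: 10:26 AM − 4:00 = 6:26 AM on May 23.
Elapsed = 6:26 AM − 9:30 AM (+1 day) = 20 hours 56 minutes.

20 hours 56 minutes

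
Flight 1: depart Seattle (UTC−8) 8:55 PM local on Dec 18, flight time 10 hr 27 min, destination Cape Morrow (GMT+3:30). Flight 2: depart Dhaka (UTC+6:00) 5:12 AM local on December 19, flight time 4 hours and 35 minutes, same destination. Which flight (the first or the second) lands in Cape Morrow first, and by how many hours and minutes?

the second, by 11 hours 35 minutes

Flight 1 in UTC: 8:55 PM + 8:00 = 4:55 AM on Dec 19.
+10 hours 27 minutes → arrive 3:22 PM UTC on Dec 19.
Flight 2 in UTC: 5:12 AM − 6:00 = 11:12 PM on Dec 18.
+4 hours and 35 minutes → arrive 3:47 AM UTC on Dec 19.
Flight 2 lands earlier by 11 hours 35 minutes.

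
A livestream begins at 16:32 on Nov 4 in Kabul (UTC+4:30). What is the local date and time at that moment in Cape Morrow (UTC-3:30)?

Cape Morrow is 8:00 behind Kabul.
Shift by the zone difference: 16:32 − 8:00 = 08:32 on Nov 4 in Cape Morrow.

08:32 on Nov 4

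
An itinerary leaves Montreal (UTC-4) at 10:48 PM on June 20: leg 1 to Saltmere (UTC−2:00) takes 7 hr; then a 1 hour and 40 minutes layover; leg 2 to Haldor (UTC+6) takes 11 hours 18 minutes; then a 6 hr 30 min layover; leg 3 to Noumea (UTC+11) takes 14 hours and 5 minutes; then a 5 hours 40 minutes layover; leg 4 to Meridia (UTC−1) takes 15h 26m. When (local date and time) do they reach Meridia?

3:27 PM on June 23

Convert departure to UTC: 10:48 PM + 4:00 = 2:48 AM UTC on Jun 21.
Add 7 hours leg 1 → 9:48 AM UTC.
Add 1 hour and 40 minutes layover in Saltmere → 11:28 AM UTC.
Add 11 hours and 18 minutes leg 2 → 10:46 PM UTC.
Add 6 hours 30 minutes layover in Haldor → 5:16 AM UTC (Jun 22).
Add 14 hours 5 minutes leg 3 → 7:21 PM UTC.
Add 5 hours 40 minutes layover in Noumea → 1:01 AM UTC (Jun 23).
Add 15 hours 26 minutes leg 4 → 4:27 PM UTC.
Meridia is UTC−1:00, so local arrival = 4:27 PM − 1:00 = 3:27 PM on Jun 23.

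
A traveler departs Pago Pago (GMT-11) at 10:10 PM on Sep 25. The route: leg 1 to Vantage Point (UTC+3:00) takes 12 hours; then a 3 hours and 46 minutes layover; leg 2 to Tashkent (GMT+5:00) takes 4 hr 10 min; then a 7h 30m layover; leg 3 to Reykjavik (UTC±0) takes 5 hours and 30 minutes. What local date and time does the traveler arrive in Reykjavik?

6:06 PM on September 27

Convert departure to UTC: 10:10 PM + 11:00 = 9:10 AM UTC on Sep 26.
Add 12 hours leg 1 → 9:10 PM UTC.
Add 3 hours 46 minutes layover in Vantage Point → 12:56 AM UTC (Sep 27).
Add 4 hours 10 minutes leg 2 → 5:06 AM UTC.
Add 7 hours and 30 minutes layover in Tashkent → 12:36 PM UTC.
Add 5 hours 30 minutes leg 3 → 6:06 PM UTC.
Reykjavik is UTC+0, so local arrival is the same: 6:06 PM on Sep 27.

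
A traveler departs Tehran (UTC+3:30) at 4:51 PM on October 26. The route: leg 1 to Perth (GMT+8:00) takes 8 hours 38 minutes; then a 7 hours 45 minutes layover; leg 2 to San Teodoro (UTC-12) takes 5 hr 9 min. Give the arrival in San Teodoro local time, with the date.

10:53 PM on October 26

Convert departure to UTC: 4:51 PM − 3:30 = 1:21 PM UTC on Oct 26.
Add 8 hours and 38 minutes leg 1 → 9:59 PM UTC.
Add 7 hours 45 minutes layover in Perth → 5:44 AM UTC (Oct 27).
Add 5 hours and 9 minutes leg 2 → 10:53 AM UTC.
San Teodoro is UTC−12:00, so local arrival = 10:53 AM − 12:00 = 10:53 PM on Oct 26.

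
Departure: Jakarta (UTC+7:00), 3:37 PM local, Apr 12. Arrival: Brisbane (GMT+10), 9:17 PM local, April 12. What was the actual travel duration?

Departure in UTC: 3:37 PM − 7:00 = 8:37 AM on Apr 12.
Arrival in UTC: 9:17 PM − 10:00 = 11:17 AM on Apr 12.
Elapsed = 11:17 AM − 8:37 AM = 2 hours 40 minutes.

2 hours 40 minutes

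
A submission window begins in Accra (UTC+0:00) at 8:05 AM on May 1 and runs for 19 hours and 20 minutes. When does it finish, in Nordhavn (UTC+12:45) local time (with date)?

4:10 PM on May 2

Accra is at UTC+0, so start is already 8:05 AM UTC on May 1.
Add 19 hours and 20 minutes duration → 3:25 AM UTC (May 2).
Nordhavn is UTC+12:45, so local end time = 3:25 AM + 12:45 = 4:10 PM on May 2.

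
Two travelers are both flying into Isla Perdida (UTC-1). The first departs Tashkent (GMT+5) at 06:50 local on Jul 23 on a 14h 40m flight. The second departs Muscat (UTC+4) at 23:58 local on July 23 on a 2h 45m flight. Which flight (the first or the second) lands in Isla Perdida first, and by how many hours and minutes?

the first, by 6 hours 13 minutes

Flight 1 in UTC: 06:50 − 5:00 = 01:50 on Jul 23.
+14 hours and 40 minutes → arrive 16:30 UTC on Jul 23.
Flight 2 in UTC: 23:58 − 4:00 = 19:58 on Jul 23.
+2 hours and 45 minutes → arrive 22:43 UTC on Jul 23.
Flight 1 lands earlier by 6 hours 13 minutes.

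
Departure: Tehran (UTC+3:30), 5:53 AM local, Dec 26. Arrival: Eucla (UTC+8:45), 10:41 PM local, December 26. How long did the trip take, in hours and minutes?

Departure in UTC: 5:53 AM − 3:30 = 2:23 AM on Dec 26.
Arrival in UTC: 10:41 PM − 8:45 = 1:56 PM on Dec 26.
Elapsed = 1:56 PM − 2:23 AM = 11 hours 33 minutes.

11 hours 33 minutes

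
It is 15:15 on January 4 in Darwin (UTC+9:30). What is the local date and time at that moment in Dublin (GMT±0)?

In UTC: 15:15 − 9:30 = 05:45 on Jan 4.
Dublin is UTC+0, so it is 05:45 on Jan 4.

05:45 on January 4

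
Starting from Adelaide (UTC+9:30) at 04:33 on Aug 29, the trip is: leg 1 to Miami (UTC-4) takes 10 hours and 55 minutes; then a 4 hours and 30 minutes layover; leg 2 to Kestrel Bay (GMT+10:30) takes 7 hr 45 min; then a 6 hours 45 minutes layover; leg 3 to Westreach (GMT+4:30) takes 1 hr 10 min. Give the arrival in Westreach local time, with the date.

Convert departure to UTC: 04:33 − 9:30 = 19:03 UTC on Aug 28.
Add 10 hours 55 minutes leg 1 → 05:58 UTC (Aug 29).
Add 4 hours 30 minutes layover in Miami → 10:28 UTC.
Add 7 hours 45 minutes leg 2 → 18:13 UTC.
Add 6 hours and 45 minutes layover in Kestrel Bay → 00:58 UTC (Aug 30).
Add 1 hour and 10 minutes leg 3 → 02:08 UTC.
Westreach is UTC+4:30, so local arrival = 02:08 + 4:30 = 06:38 on Aug 30.

06:38 on August 30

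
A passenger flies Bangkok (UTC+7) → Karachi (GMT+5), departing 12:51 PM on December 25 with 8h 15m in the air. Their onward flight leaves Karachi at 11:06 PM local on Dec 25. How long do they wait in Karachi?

Convert departure to UTC: 12:51 PM − 7:00 = 5:51 AM UTC on Dec 25.
Add 8 hours and 15 minutes flight time → 2:06 PM UTC.
Karachi is UTC+5:00, so local arrival = 2:06 PM + 5:00 = 7:06 PM on Dec 25.
Layover = 11:06 PM − 7:06 PM = 4 hours.

4 hours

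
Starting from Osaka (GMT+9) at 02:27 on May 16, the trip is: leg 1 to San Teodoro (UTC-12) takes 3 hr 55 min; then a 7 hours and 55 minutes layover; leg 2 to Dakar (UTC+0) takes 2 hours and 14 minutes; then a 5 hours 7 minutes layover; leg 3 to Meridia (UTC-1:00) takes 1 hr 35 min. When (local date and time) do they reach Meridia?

13:13 on May 16

Convert departure to UTC: 02:27 − 9:00 = 17:27 UTC on May 15.
Add 3 hours and 55 minutes leg 1 → 21:22 UTC.
Add 7 hours and 55 minutes layover in San Teodoro → 05:17 UTC (May 16).
Add 2 hours and 14 minutes leg 2 → 07:31 UTC.
Add 5 hours and 7 minutes layover in Dakar → 12:38 UTC.
Add 1 hour and 35 minutes leg 3 → 14:13 UTC.
Meridia is UTC−1:00, so local arrival = 14:13 − 1:00 = 13:13 on May 16.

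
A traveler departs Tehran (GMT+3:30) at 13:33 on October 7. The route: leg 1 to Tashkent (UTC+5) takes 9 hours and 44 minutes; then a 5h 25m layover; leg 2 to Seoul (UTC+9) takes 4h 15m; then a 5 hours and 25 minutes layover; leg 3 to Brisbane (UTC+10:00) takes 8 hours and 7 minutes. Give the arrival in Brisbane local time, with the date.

04:59 on October 9

Convert departure to UTC: 13:33 − 3:30 = 10:03 UTC on Oct 7.
Add 9 hours 44 minutes leg 1 → 19:47 UTC.
Add 5 hours 25 minutes layover in Tashkent → 01:12 UTC (Oct 8).
Add 4 hours 15 minutes leg 2 → 05:27 UTC.
Add 5 hours and 25 minutes layover in Seoul → 10:52 UTC.
Add 8 hours 7 minutes leg 3 → 18:59 UTC.
Brisbane is UTC+10:00, so local arrival = 18:59 + 10:00 = 04:59 on Oct 9.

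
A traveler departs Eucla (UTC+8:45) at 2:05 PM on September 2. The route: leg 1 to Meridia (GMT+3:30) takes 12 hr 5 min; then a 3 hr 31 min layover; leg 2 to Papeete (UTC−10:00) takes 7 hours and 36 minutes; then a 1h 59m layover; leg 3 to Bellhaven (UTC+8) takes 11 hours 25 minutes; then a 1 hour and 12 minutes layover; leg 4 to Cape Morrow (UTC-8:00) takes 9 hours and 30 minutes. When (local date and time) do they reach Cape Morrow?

Convert departure to UTC: 2:05 PM − 8:45 = 5:20 AM UTC on Sep 2.
Add 12 hours 5 minutes leg 1 → 5:25 PM UTC.
Add 3 hours and 31 minutes layover in Meridia → 8:56 PM UTC.
Add 7 hours and 36 minutes leg 2 → 4:32 AM UTC (Sep 3).
Add 1 hour 59 minutes layover in Papeete → 6:31 AM UTC.
Add 11 hours 25 minutes leg 3 → 5:56 PM UTC.
Add 1 hour and 12 minutes layover in Bellhaven → 7:08 PM UTC.
Add 9 hours 30 minutes leg 4 → 4:38 AM UTC (Sep 4).
Cape Morrow is UTC−8:00, so local arrival = 4:38 AM − 8:00 = 8:38 PM on Sep 3.

8:38 PM on September 3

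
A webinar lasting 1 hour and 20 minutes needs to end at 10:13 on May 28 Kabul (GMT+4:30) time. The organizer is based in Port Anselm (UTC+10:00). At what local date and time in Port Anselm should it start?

Target end time in UTC: 10:13 − 4:30 = 05:43 on May 28.
Subtract 1 hour and 20 minutes → start 04:23 UTC on May 28.
Port Anselm is UTC+10:00: 04:23 + 10:00 = 14:23 on May 28.

14:23 on May 28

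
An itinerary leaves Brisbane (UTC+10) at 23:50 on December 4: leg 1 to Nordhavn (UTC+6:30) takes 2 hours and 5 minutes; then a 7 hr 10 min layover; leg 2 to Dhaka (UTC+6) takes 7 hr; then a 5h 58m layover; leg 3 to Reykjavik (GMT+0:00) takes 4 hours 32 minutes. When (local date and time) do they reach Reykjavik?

16:35 on December 5

Convert departure to UTC: 23:50 − 10:00 = 13:50 UTC on Dec 4.
Add 2 hours and 5 minutes leg 1 → 15:55 UTC.
Add 7 hours 10 minutes layover in Nordhavn → 23:05 UTC.
Add 7 hours leg 2 → 06:05 UTC (Dec 5).
Add 5 hours 58 minutes layover in Dhaka → 12:03 UTC.
Add 4 hours 32 minutes leg 3 → 16:35 UTC.
Reykjavik is UTC+0, so local arrival is the same: 16:35 on Dec 5.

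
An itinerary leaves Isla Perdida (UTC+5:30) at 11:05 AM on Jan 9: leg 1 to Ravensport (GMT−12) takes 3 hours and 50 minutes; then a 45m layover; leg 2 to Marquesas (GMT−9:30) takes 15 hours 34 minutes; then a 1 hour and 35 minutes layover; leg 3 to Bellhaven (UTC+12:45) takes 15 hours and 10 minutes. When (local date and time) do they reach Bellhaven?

7:14 AM on January 11

Convert departure to UTC: 11:05 AM − 5:30 = 5:35 AM UTC on Jan 9.
Add 3 hours 50 minutes leg 1 → 9:25 AM UTC.
Add 45 minutes layover in Ravensport → 10:10 AM UTC.
Add 15 hours and 34 minutes leg 2 → 1:44 AM UTC (Jan 10).
Add 1 hour 35 minutes layover in Marquesas → 3:19 AM UTC.
Add 15 hours and 10 minutes leg 3 → 6:29 PM UTC.
Bellhaven is UTC+12:45, so local arrival = 6:29 PM + 12:45 = 7:14 AM on Jan 11.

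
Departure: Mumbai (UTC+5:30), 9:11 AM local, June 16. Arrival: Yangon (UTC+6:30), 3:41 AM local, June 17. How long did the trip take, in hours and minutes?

Yangon is 1:00 ahead of Mumbai.
Clock-face elapsed time (ignoring zones) is 18 hours 30 minutes.
Actual elapsed = 18 hours 30 minutes − 1:00 = 17 hours 30 minutes.

17 hours 30 minutes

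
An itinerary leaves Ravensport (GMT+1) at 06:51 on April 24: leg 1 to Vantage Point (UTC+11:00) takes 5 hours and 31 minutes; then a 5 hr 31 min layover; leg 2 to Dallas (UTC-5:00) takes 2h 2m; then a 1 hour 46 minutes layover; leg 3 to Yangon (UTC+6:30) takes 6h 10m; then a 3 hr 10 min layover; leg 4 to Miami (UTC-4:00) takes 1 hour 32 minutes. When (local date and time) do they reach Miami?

03:33 on April 25

Convert departure to UTC: 06:51 − 1:00 = 05:51 UTC on Apr 24.
Add 5 hours and 31 minutes leg 1 → 11:22 UTC.
Add 5 hours 31 minutes layover in Vantage Point → 16:53 UTC.
Add 2 hours and 2 minutes leg 2 → 18:55 UTC.
Add 1 hour 46 minutes layover in Dallas → 20:41 UTC.
Add 6 hours and 10 minutes leg 3 → 02:51 UTC (Apr 25).
Add 3 hours and 10 minutes layover in Yangon → 06:01 UTC.
Add 1 hour and 32 minutes leg 4 → 07:33 UTC.
Miami is UTC−4:00, so local arrival = 07:33 − 4:00 = 03:33 on Apr 25.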